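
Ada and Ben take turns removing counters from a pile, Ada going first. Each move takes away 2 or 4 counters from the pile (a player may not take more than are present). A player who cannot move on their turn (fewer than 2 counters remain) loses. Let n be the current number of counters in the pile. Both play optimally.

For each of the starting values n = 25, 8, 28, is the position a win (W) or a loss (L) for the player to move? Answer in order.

Compute win/loss labels from the base case upward. A position with no move is L. Any other position is W if it can reach an L in one move, else L.
n=0: no move → L
n=1: no move → L
n=2: →0(L), so W
n=3: →1(L), so W
n=4: →0(L), so W
n=5: →1(L), so W
n=6: →4(W), 2(W) — all W, so L
n=7: →5(W), 3(W) — all W, so L
n=8: →6(L), so W
n=9: →7(L), so W
n=10: →6(L), so W
n=11: →7(L), so W
n=12: →10(W), 8(W) — all W, so L
n=13: →11(W), 9(W) — all W, so L
n=14: →12(L), so W
n=15: →13(L), so W
n=16: →12(L), so W
n=17: →13(L), so W
n=18: →16(W), 14(W) — all W, so L
n=19: →17(W), 15(W) — all W, so L
n=20: →18(L), so W
n=21: →19(L), so W
n=22: →18(L), so W
n=23: →19(L), so W
n=24: →22(W), 20(W) — all W, so L
n=25: →23(W), 21(W) — all W, so L
n=26: →24(L), so W
n=27: →25(L), so W
n=28: →24(L), so W

25: L, 8: W, 28: W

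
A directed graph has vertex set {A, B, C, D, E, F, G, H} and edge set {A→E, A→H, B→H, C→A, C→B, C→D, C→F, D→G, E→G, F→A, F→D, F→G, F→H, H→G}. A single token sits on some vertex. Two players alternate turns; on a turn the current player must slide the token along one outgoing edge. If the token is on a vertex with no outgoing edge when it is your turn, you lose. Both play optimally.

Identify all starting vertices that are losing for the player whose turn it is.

Use the standard recursion: the mover loses at a terminal position; elsewhere, the mover wins exactly when some move hands the opponent an L position.
Every edge goes from a vertex to one that appears earlier in the order G, H, E, A, D, B, F, C, so processing vertices in that order labels each vertex after all of its successors.
G: no outgoing edge → L
H: can move to G, which is L ⇒ W
E: can move to G, which is L ⇒ W
A: moves to E(W), H(W); every one is W ⇒ L
D: can move to G, which is L ⇒ W
B: the only move is to H(W), a W ⇒ L
F: can move to A, which is L ⇒ W
C: can move to B, which is L ⇒ W
The losing starting vertices are exactly the entries labelled L in this table (3 of them).

A, B, G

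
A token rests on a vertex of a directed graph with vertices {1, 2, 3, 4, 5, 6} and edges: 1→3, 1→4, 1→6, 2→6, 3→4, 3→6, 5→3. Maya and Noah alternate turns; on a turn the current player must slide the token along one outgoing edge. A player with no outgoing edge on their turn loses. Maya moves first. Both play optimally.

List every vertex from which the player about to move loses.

Label each position W (a win for the player to move) or L (a loss). A position with no legal move is L; any other position is W exactly when some move reaches an L, and L when every move reaches a W.
Every edge goes from a vertex to one that appears earlier in the order 4, 6, 3, 1, 5, 2, so processing vertices in that order labels each vertex after all of its successors.
4: no outgoing edge → L
6: no outgoing edge → L
3: W (go to 6, an L position)
1: W (go to 6, an L position)
5: L (sole option 3(W) is W)
2: W (go to 6, an L position)
Reading off the rows marked L gives the requested list; there are 3 such vertices.

4, 5, 6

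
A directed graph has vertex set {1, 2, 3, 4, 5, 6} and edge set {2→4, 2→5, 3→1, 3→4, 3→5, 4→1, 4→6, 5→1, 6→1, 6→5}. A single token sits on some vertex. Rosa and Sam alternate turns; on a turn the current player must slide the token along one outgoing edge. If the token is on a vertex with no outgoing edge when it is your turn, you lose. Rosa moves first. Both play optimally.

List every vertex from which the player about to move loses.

1, 2

Positions with no move are L. A position that does have a move is losing for the player to move precisely when every available move leads to a winning position for the opponent. Fill in the labels:
Every edge goes from a vertex to one that appears earlier in the order 1, 5, 6, 4, 2, 3, so processing vertices in that order labels each vertex after all of its successors.
1: no outgoing edge → L
5: reaches L-position 1 → W
6: reaches L-position 1 → W
4: reaches L-position 1 → W
2: only reaches 4(W), 5(W), all W → L
3: reaches L-position 1 → W
Reading off the rows marked L gives the requested list; there are 2 such vertices.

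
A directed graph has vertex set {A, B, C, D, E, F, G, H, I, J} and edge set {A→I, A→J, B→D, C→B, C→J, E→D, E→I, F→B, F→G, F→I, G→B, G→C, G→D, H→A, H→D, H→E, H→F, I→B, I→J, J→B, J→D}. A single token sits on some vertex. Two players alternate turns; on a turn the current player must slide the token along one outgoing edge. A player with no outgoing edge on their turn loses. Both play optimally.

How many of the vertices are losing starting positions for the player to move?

3

Label each position W (a win for the player to move) or L (a loss). A position with no legal move is L; any other position is W exactly when some move reaches an L, and L when every move reaches a W.
Every edge goes from a vertex to one that appears earlier in the order D, B, J, C, G, I, F, E, A, H, so processing vertices in that order labels each vertex after all of its successors.
D: no outgoing edge → L
B: →D(L), so W
J: →D(L), so W
C: →J(W), B(W) — all W, so L
G: →C(L), so W
I: →J(W), B(W) — all W, so L
F: →I(L), so W
E: →I(L), so W
A: →I(L), so W
H: →D(L), so W
The L vertices are C, D, I; that is 3 in all.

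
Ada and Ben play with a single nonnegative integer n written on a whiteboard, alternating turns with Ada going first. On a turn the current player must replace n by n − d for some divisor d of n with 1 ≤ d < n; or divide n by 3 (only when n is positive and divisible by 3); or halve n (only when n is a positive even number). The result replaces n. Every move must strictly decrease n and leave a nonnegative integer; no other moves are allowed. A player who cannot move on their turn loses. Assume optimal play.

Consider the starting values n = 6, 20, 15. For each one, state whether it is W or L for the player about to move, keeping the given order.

Positions with no move are L. A position that does have a move is losing for the player to move precisely when every available move leads to a winning position for the opponent. Fill in the labels:
n=0: no move → L
n=1: no move → L
n=2: W (go to 1, an L position)
n=3: W (go to 1, an L position)
n=4: L (options 2(W), 3(W) are all W)
n=5: W (go to 4, an L position)
n=6: W (go to 4, an L position)
n=7: L (sole option 6(W) is W)
n=8: W (go to 4, an L position)
n=9: L (options 3(W), 6(W), 8(W) are all W)
n=10: W (go to 9, an L position)
n=11: L (sole option 10(W) is W)
n=12: W (go to 4, an L position)
n=13: L (sole option 12(W) is W)
n=14: W (go to 7, an L position)
n=15: L (options 5(W), 10(W), 12(W), 14(W) are all W)
n=16: W (go to 15, an L position)
n=17: L (sole option 16(W) is W)
n=18: W (go to 9, an L position)
n=19: L (sole option 18(W) is W)
n=20: W (go to 15, an L position)

6: W, 20: W, 15: L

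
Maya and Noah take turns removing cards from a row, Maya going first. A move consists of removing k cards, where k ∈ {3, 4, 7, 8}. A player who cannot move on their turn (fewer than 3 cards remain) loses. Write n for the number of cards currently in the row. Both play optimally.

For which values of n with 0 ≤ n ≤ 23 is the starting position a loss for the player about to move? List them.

0, 1, 2, 11, 12, 13, 22, 23

Positions with no move are L. A position that does have a move is losing for the player to move precisely when every available move leads to a winning position for the opponent. Fill in the labels:
n=0: no move → L
n=1: no move → L
n=2: no move → L
n=3: W (go to 0, an L position)
n=4: W (go to 1, an L position)
n=5: W (go to 2, an L position)
n=6: W (go to 2, an L position)
n=7: W (go to 0, an L position)
n=8: W (go to 1, an L position)
n=9: W (go to 2, an L position)
n=10: W (go to 2, an L position)
n=11: L (options 8(W), 7(W), 4(W), 3(W) are all W)
n=12: L (options 9(W), 8(W), 5(W), 4(W) are all W)
n=13: L (options 10(W), 9(W), 6(W), 5(W) are all W)
n=14: W (go to 11, an L position)
n=15: W (go to 12, an L position)
n=16: W (go to 13, an L position)
n=17: W (go to 13, an L position)
n=18: W (go to 11, an L position)
n=19: W (go to 12, an L position)
n=20: W (go to 13, an L position)
n=21: W (go to 13, an L position)
n=22: L (options 19(W), 18(W), 15(W), 14(W) are all W)
n=23: L (options 20(W), 19(W), 16(W), 15(W) are all W)
The losing starting values of n are exactly the entries labelled L in this table (8 of them).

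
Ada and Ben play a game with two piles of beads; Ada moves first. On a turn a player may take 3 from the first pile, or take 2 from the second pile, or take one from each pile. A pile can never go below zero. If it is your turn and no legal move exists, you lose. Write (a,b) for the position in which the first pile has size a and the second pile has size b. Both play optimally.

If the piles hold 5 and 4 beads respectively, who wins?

Ben wins.

Positions with no move are L. A position that does have a move is losing for the player to move precisely when every available move leads to a winning position for the opponent. Fill in the labels:
No move ever increases a pile, so every position that can arise here has a ≤ 5 and b ≤ 4; it is enough to label the cells with 0 ≤ a ≤ 5 and 0 ≤ b ≤ 4.
Every move lowers a or b (never raises either), so fill the grid row by row in increasing a, and left to right within a row: each cell's successors are then already labelled.
      b=0  b=1  b=2  b=3  b=4
a=0:    L    L    W    W    L
a=1:    L    W    W    L    L
a=2:    L    W    W    L    W
a=3:    W    W    L    L    W
a=4:    W    L    L    W    W
a=5:    W    L    W    W    L
Cells with no legal move (terminal, hence L): (0,0), (0,1), (1,0), (2,0).
The remaining L cells, each justified by listing all of its moves:
(0,4): only reaches (0,2)(W), which is W → L
(1,3): only reaches (1,1)(W), (0,2)(W), all W → L
(1,4): only reaches (1,2)(W), (0,3)(W), all W → L
(2,3): only reaches (2,1)(W), (1,2)(W), all W → L
(3,2): only reaches (0,2)(W), (3,0)(W), (2,1)(W), all W → L
(3,3): only reaches (0,3)(W), (3,1)(W), (2,2)(W), all W → L
(4,1): only reaches (1,1)(W), (3,0)(W), all W → L
(4,2): only reaches (1,2)(W), (4,0)(W), (3,1)(W), all W → L
(5,1): only reaches (2,1)(W), (4,0)(W), all W → L
(5,4): only reaches (2,4)(W), (5,2)(W), (4,3)(W), all W → L
Every other cell has at least one move into one of the L cells above, so it is W.
The starting position (5,4) is L: whatever Ada does, the opponent receives a W position.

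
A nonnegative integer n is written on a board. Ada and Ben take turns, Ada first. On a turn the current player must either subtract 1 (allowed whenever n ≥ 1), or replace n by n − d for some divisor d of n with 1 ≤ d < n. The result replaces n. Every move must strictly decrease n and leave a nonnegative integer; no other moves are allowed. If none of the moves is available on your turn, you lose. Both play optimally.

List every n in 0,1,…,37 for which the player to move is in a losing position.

Positions with no move are L. A position that does have a move is losing for the player to move precisely when every available move leads to a winning position for the opponent. Fill in the labels:
n=0: no move → L
n=1: reaches L-position 0 → W
n=2: only reaches 1(W), which is W → L
n=3: reaches L-position 2 → W
n=4: reaches L-position 2 → W
n=5: only reaches 4(W), which is W → L
n=6: reaches L-position 5 → W
n=7: only reaches 6(W), which is W → L
n=8: reaches L-position 7 → W
n=9: only reaches 6(W), 8(W), all W → L
n=10: reaches L-position 5 → W
n=11: only reaches 10(W), which is W → L
n=12: reaches L-position 9 → W
n=13: only reaches 12(W), which is W → L
n=14: reaches L-position 7 → W
n=15: only reaches 10(W), 12(W), 14(W), all W → L
n=16: reaches L-position 15 → W
n=17: only reaches 16(W), which is W → L
n=18: reaches L-position 9 → W
n=19: only reaches 18(W), which is W → L
n=20: reaches L-position 15 → W
n=21: only reaches 14(W), 18(W), 20(W), all W → L
n=22: reaches L-position 11 → W
n=23: only reaches 22(W), which is W → L
n=24: reaches L-position 21 → W
n=25: only reaches 20(W), 24(W), all W → L
n=26: reaches L-position 13 → W
n=27: only reaches 18(W), 24(W), 26(W), all W → L
n=28: reaches L-position 21 → W
n=29: only reaches 28(W), which is W → L
n=30: reaches L-position 15 → W
n=31: only reaches 30(W), which is W → L
n=32: reaches L-position 31 → W
n=33: only reaches 22(W), 30(W), 32(W), all W → L
n=34: reaches L-position 17 → W
n=35: only reaches 28(W), 30(W), 34(W), all W → L
n=36: reaches L-position 27 → W
n=37: only reaches 36(W), which is W → L
Reading off the rows marked L gives the requested list; there are 19 such values of n.

0, 2, 5, 7, 9, 11, 13, 15, 17, 19, 21, 23, 25, 27, 29, 31, 33, 35, 37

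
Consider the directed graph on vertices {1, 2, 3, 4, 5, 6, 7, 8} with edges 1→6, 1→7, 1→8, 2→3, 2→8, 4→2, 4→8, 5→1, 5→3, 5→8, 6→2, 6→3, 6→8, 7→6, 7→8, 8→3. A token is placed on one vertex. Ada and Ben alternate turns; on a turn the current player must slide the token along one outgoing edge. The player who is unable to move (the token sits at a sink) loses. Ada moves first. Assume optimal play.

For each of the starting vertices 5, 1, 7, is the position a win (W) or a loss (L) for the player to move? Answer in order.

5: W, 1: W, 7: L

Work bottom-up. With no move the player to move loses. Otherwise the position is W if at least one move leads to an L position for the opponent, and L if every move leads to a W.
Every edge goes from a vertex to one that appears earlier in the order 3, 8, 2, 6, 7, 1, 5, 4, so processing vertices in that order labels each vertex after all of its successors.
3: no outgoing edge → L
8: W (go to 3, an L position)
2: W (go to 3, an L position)
6: W (go to 3, an L position)
7: L (options 6(W), 8(W) are all W)
1: W (go to 7, an L position)
5: W (go to 3, an L position)
4: L (options 2(W), 8(W) are all W)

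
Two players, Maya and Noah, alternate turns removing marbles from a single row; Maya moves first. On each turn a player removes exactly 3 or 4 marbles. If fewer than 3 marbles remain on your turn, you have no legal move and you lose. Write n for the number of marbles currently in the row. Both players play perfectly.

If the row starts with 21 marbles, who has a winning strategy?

Use the standard recursion: the mover loses at a terminal position; elsewhere, the mover wins exactly when some move hands the opponent an L position.
n=0: no move → L
n=1: no move → L
n=2: no move → L
n=3: can move to 0, which is L ⇒ W
n=4: can move to 1, which is L ⇒ W
n=5: can move to 2, which is L ⇒ W
n=6: can move to 2, which is L ⇒ W
n=7: moves to 4(W), 3(W); every one is W ⇒ L
n=8: moves to 5(W), 4(W); every one is W ⇒ L
n=9: moves to 6(W), 5(W); every one is W ⇒ L
n=10: can move to 7, which is L ⇒ W
n=11: can move to 8, which is L ⇒ W
n=12: can move to 9, which is L ⇒ W
n=13: can move to 9, which is L ⇒ W
n=14: moves to 11(W), 10(W); every one is W ⇒ L
n=15: moves to 12(W), 11(W); every one is W ⇒ L
n=16: moves to 13(W), 12(W); every one is W ⇒ L
n=17: can move to 14, which is L ⇒ W
n=18: can move to 15, which is L ⇒ W
n=19: can move to 16, which is L ⇒ W
n=20: can move to 16, which is L ⇒ W
n=21: moves to 18(W), 17(W); every one is W ⇒ L
Every move from 21 reaches a W position, so the mover loses.

Noah wins.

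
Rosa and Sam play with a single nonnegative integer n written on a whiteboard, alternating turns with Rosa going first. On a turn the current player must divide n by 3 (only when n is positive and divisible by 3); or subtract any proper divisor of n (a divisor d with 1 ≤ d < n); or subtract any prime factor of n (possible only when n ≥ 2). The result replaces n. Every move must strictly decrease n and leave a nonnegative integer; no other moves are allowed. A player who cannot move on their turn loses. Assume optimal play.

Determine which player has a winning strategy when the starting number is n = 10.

Classify positions by backward induction: terminal positions (no move available) are L. From any other position, the mover wins iff some move reaches an L.
n=0: no move → L
n=1: no move → L
n=2: reaches L-position 0 → W
n=3: reaches L-position 0 → W
n=4: only reaches 2(W), 3(W), all W → L
n=5: reaches L-position 0 → W
n=6: reaches L-position 4 → W
n=7: reaches L-position 0 → W
n=8: reaches L-position 4 → W
n=9: only reaches 3(W), 6(W), 8(W), all W → L
n=10: reaches L-position 9 → W
The starting position 10 is W: Rosa should move to 9, handing over an L position.

Rosa wins.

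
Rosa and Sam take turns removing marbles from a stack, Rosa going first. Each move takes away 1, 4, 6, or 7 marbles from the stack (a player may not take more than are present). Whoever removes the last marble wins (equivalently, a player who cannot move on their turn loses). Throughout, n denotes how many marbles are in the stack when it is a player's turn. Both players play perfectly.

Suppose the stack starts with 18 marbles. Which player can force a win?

Work bottom-up. With no move the player to move loses. Otherwise the position is W if at least one move leads to an L position for the opponent, and L if every move leads to a W.
n=0: no move → L
n=1: →0(L), so W
n=2: →1(W) only, which is W, so L
n=3: →2(L), so W
n=4: →0(L), so W
n=5: →4(W), 1(W) — all W, so L
n=6: →5(L), so W
n=7: →0(L), so W
n=8: →2(L), so W
n=9: →5(L), so W
n=10: →9(W), 6(W), 4(W), 3(W) — all W, so L
n=11: →10(L), so W
n=12: →5(L), so W
n=13: →12(W), 9(W), 7(W), 6(W) — all W, so L
n=14: →13(L), so W
n=15: →14(W), 11(W), 9(W), 8(W) — all W, so L
n=16: →15(L), so W
n=17: →13(L), so W
n=18: →17(W), 14(W), 12(W), 11(W) — all W, so L
Every move from 18 reaches a W position, so the mover loses.

Sam wins.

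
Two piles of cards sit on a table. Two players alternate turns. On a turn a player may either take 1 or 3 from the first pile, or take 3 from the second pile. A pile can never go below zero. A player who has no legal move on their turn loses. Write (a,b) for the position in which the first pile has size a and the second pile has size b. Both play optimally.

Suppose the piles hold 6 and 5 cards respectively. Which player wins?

Classify positions by backward induction: terminal positions (no move available) are L. From any other position, the mover wins iff some move reaches an L.
No move ever increases a pile, so every position that can arise here has a ≤ 6 and b ≤ 5; it is enough to label the cells with 0 ≤ a ≤ 6 and 0 ≤ b ≤ 5.
Every move lowers a or b (never raises either), so fill the grid row by row in increasing a, and left to right within a row: each cell's successors are then already labelled.
      b=0  b=1  b=2  b=3  b=4  b=5
a=0:    L    L    L    W    W    W
a=1:    W    W    W    L    L    L
a=2:    L    L    L    W    W    W
a=3:    W    W    W    L    L    L
a=4:    L    L    L    W    W    W
a=5:    W    W    W    L    L    L
a=6:    L    L    L    W    W    W
Cells with no legal move (terminal, hence L): (0,0), (0,1), (0,2).
The remaining L cells, each justified by listing all of its moves:
(1,3): →(0,3)(W), (1,0)(W) — all W, so L
(1,4): →(0,4)(W), (1,1)(W) — all W, so L
(1,5): →(0,5)(W), (1,2)(W) — all W, so L
(2,0): →(1,0)(W) only, which is W, so L
(2,1): →(1,1)(W) only, which is W, so L
(2,2): →(1,2)(W) only, which is W, so L
(3,3): →(2,3)(W), (0,3)(W), (3,0)(W) — all W, so L
(3,4): →(2,4)(W), (0,4)(W), (3,1)(W) — all W, so L
(3,5): →(2,5)(W), (0,5)(W), (3,2)(W) — all W, so L
(4,0): →(3,0)(W), (1,0)(W) — all W, so L
(4,1): →(3,1)(W), (1,1)(W) — all W, so L
(4,2): →(3,2)(W), (1,2)(W) — all W, so L
(5,3): →(4,3)(W), (2,3)(W), (5,0)(W) — all W, so L
(5,4): →(4,4)(W), (2,4)(W), (5,1)(W) — all W, so L
(5,5): →(4,5)(W), (2,5)(W), (5,2)(W) — all W, so L
(6,0): →(5,0)(W), (3,0)(W) — all W, so L
(6,1): →(5,1)(W), (3,1)(W) — all W, so L
(6,2): →(5,2)(W), (3,2)(W) — all W, so L
Every other cell has at least one move into one of the L cells above, so it is W.
The starting position (6,5) is W: the player to move should move to (5,5), handing over an L position.

The first player wins.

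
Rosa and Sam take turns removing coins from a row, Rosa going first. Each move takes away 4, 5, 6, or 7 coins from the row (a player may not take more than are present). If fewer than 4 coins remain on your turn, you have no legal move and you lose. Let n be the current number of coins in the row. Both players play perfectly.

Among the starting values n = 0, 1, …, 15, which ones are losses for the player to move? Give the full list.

Compute win/loss labels from the base case upward. A position with no move is L. Any other position is W if it can reach an L in one move, else L.
n=0: no move → L
n=1: no move → L
n=2: no move → L
n=3: no move → L
n=4: reaches L-position 0 → W
n=5: reaches L-position 1 → W
n=6: reaches L-position 2 → W
n=7: reaches L-position 3 → W
n=8: reaches L-position 3 → W
n=9: reaches L-position 3 → W
n=10: reaches L-position 3 → W
n=11: only reaches 7(W), 6(W), 5(W), 4(W), all W → L
n=12: only reaches 8(W), 7(W), 6(W), 5(W), all W → L
n=13: only reaches 9(W), 8(W), 7(W), 6(W), all W → L
n=14: only reaches 10(W), 9(W), 8(W), 7(W), all W → L
n=15: reaches L-position 11 → W
The losing starting values of n are exactly the entries labelled L in this table (8 of them).

0, 1, 2, 3, 11, 12, 13, 14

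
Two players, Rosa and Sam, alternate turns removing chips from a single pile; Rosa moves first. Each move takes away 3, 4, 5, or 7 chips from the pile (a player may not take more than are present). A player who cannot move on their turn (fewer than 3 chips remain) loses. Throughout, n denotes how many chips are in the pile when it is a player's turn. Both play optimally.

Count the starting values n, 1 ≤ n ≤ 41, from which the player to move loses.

Build the W/L table. Terminal = L. A non-terminal position is W if it has a move to some L; otherwise it is L.
n=0: no move → L
n=1: no move → L
n=2: no move → L
n=3: →0(L), so W
n=4: →1(L), so W
n=5: →2(L), so W
n=6: →2(L), so W
n=7: →2(L), so W
n=8: →1(L), so W
n=9: →2(L), so W
n=10: →7(W), 6(W), 5(W), 3(W) — all W, so L
n=11: →8(W), 7(W), 6(W), 4(W) — all W, so L
n=12: →9(W), 8(W), 7(W), 5(W) — all W, so L
n=13: →10(L), so W
n=14: →11(L), so W
n=15: →12(L), so W
n=16: →12(L), so W
n=17: →12(L), so W
n=18: →11(L), so W
n=19: →12(L), so W
n=20: →17(W), 16(W), 15(W), 13(W) — all W, so L
n=21: →18(W), 17(W), 16(W), 14(W) — all W, so L
n=22: →19(W), 18(W), 17(W), 15(W) — all W, so L
n=23: →20(L), so W
n=24: →21(L), so W
n=25: →22(L), so W
n=26: →22(L), so W
n=27: →22(L), so W
n=28: →21(L), so W
n=29: →22(L), so W
n=30: →27(W), 26(W), 25(W), 23(W) — all W, so L
n=31: →28(W), 27(W), 26(W), 24(W) — all W, so L
n=32: →29(W), 28(W), 27(W), 25(W) — all W, so L
n=33: →30(L), so W
n=34: →31(L), so W
n=35: →32(L), so W
n=36: →32(L), so W
n=37: →32(L), so W
n=38: →31(L), so W
n=39: →32(L), so W
n=40: →37(W), 36(W), 35(W), 33(W) — all W, so L
n=41: →38(W), 37(W), 36(W), 34(W) — all W, so L
L entries with 1 ≤ n ≤ 41 (n=0 is outside the asked range and is not counted): n = 1, 2, 10, 11, 12, 20, 21, 22, 30, 31, 32, 40, 41; that makes 13.

13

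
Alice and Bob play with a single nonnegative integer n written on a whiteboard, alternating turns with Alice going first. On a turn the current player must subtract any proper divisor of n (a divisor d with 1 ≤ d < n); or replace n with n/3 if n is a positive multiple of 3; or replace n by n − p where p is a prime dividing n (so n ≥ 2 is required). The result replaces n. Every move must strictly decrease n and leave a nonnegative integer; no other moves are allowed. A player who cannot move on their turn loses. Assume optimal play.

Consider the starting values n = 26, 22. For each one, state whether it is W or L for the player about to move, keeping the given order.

26: L, 22: W

Classify positions by backward induction: terminal positions (no move available) are L. From any other position, the mover wins iff some move reaches an L.
n=0: no move → L
n=1: no move → L
n=2: W (go to 0, an L position)
n=3: W (go to 0, an L position)
n=4: L (options 2(W), 3(W) are all W)
n=5: W (go to 0, an L position)
n=6: W (go to 4, an L position)
n=7: W (go to 0, an L position)
n=8: W (go to 4, an L position)
n=9: L (options 3(W), 6(W), 8(W) are all W)
n=10: W (go to 9, an L position)
n=11: W (go to 0, an L position)
n=12: W (go to 4, an L position)
n=13: W (go to 0, an L position)
n=14: L (options 7(W), 12(W), 13(W) are all W)
n=15: W (go to 14, an L position)
n=16: W (go to 14, an L position)
n=17: W (go to 0, an L position)
n=18: W (go to 9, an L position)
n=19: W (go to 0, an L position)
n=20: L (options 10(W), 15(W), 16(W), 18(W), 19(W) are all W)
n=21: W (go to 14, an L position)
n=22: W (go to 20, an L position)
n=23: W (go to 0, an L position)
n=24: W (go to 20, an L position)
n=25: W (go to 20, an L position)
n=26: L (options 13(W), 24(W), 25(W) are all W)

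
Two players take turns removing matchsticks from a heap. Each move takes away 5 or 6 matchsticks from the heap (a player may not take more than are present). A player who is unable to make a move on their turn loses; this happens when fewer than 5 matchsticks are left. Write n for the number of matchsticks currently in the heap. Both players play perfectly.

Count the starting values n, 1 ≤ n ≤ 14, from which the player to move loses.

Compute win/loss labels from the base case upward. A position with no move is L. Any other position is W if it can reach an L in one move, else L.
n=0: no move → L
n=1: no move → L
n=2: no move → L
n=3: no move → L
n=4: no move → L
n=5: W (go to 0, an L position)
n=6: W (go to 1, an L position)
n=7: W (go to 2, an L position)
n=8: W (go to 3, an L position)
n=9: W (go to 4, an L position)
n=10: W (go to 4, an L position)
n=11: L (options 6(W), 5(W) are all W)
n=12: L (options 7(W), 6(W) are all W)
n=13: L (options 8(W), 7(W) are all W)
n=14: L (options 9(W), 8(W) are all W)
L entries with 1 ≤ n ≤ 14 (n=0 is outside the asked range and is not counted): n = 1, 2, 3, 4, 11, 12, 13, 14; that makes 8.

8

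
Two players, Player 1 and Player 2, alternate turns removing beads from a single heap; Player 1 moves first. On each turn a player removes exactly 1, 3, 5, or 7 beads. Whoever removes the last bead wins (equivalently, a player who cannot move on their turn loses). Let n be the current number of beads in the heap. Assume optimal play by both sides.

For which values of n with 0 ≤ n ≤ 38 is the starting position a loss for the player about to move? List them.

Build the W/L table. Terminal = L. A non-terminal position is W if it has a move to some L; otherwise it is L.
n=0: no move → L
n=1: reaches L-position 0 → W
n=2: only reaches 1(W), which is W → L
n=3: reaches L-position 2 → W
n=4: only reaches 3(W), 1(W), all W → L
n=5: reaches L-position 4 → W
n=6: only reaches 5(W), 3(W), 1(W), all W → L
n=7: reaches L-position 6 → W
n=8: only reaches 7(W), 5(W), 3(W), 1(W), all W → L
n=9: reaches L-position 8 → W
n=10: only reaches 9(W), 7(W), 5(W), 3(W), all W → L
n=11: reaches L-position 10 → W
n=12: only reaches 11(W), 9(W), 7(W), 5(W), all W → L
n=13: reaches L-position 12 → W
n=14: only reaches 13(W), 11(W), 9(W), 7(W), all W → L
n=15: reaches L-position 14 → W
n=16: only reaches 15(W), 13(W), 11(W), 9(W), all W → L
n=17: reaches L-position 16 → W
n=18: only reaches 17(W), 15(W), 13(W), 11(W), all W → L
n=19: reaches L-position 18 → W
n=20: only reaches 19(W), 17(W), 15(W), 13(W), all W → L
n=21: reaches L-position 20 → W
n=22: only reaches 21(W), 19(W), 17(W), 15(W), all W → L
n=23: reaches L-position 22 → W
n=24: only reaches 23(W), 21(W), 19(W), 17(W), all W → L
n=25: reaches L-position 24 → W
n=26: only reaches 25(W), 23(W), 21(W), 19(W), all W → L
n=27: reaches L-position 26 → W
n=28: only reaches 27(W), 25(W), 23(W), 21(W), all W → L
n=29: reaches L-position 28 → W
n=30: only reaches 29(W), 27(W), 25(W), 23(W), all W → L
n=31: reaches L-position 30 → W
n=32: only reaches 31(W), 29(W), 27(W), 25(W), all W → L
n=33: reaches L-position 32 → W
n=34: only reaches 33(W), 31(W), 29(W), 27(W), all W → L
n=35: reaches L-position 34 → W
n=36: only reaches 35(W), 33(W), 31(W), 29(W), all W → L
n=37: reaches L-position 36 → W
n=38: only reaches 37(W), 35(W), 33(W), 31(W), all W → L
The losing starting values of n are exactly the entries labelled L in this table (20 of them).

0, 2, 4, 6, 8, 10, 12, 14, 16, 18, 20, 22, 24, 26, 28, 30, 32, 34, 36, 38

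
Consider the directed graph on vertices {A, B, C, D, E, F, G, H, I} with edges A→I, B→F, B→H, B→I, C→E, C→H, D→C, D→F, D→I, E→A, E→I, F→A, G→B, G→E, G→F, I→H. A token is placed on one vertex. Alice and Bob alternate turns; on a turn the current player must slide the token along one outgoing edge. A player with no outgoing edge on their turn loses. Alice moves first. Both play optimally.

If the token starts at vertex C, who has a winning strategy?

Work bottom-up. With no move the player to move loses. Otherwise the position is W if at least one move leads to an L position for the opponent, and L if every move leads to a W.
Every edge goes from a vertex to one that appears earlier in the order H, I, A, F, B, E, C, G, D, so processing vertices in that order labels each vertex after all of its successors.
H: no outgoing edge → L
I: can move to H, which is L ⇒ W
A: the only move is to I(W), a W ⇒ L
F: can move to A, which is L ⇒ W
B: can move to H, which is L ⇒ W
E: can move to A, which is L ⇒ W
C: can move to H, which is L ⇒ W
G: moves to E(W), B(W), F(W); every one is W ⇒ L
D: moves to C(W), F(W), I(W); every one is W ⇒ L
From C Alice can move to H, reaching an L position.

Alice wins.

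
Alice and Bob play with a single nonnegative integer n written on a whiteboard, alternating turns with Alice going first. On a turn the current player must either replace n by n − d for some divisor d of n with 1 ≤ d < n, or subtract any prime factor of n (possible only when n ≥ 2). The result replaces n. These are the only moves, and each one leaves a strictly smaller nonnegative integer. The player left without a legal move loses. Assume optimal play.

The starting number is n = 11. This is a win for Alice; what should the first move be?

Use the standard recursion: the mover loses at a terminal position; elsewhere, the mover wins exactly when some move hands the opponent an L position.
n=0: no move → L
n=1: no move → L
n=2: →0(L), so W
n=3: →0(L), so W
n=4: →2(W), 3(W) — all W, so L
n=5: →0(L), so W
n=6: →4(L), so W
n=7: →0(L), so W
n=8: →4(L), so W
n=9: →6(W), 8(W) — all W, so L
n=10: →9(L), so W
n=11: →0(L), so W
From 11, the L positions reachable in one move are: 0.

Move to 0.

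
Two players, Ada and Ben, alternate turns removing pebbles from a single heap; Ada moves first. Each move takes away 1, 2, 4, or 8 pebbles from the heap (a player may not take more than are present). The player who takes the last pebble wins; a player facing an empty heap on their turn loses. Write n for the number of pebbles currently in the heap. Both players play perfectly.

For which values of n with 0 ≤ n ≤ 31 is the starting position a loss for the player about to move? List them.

0, 3, 6, 9, 12, 15, 18, 21, 24, 27, 30

Use the standard recursion: the mover loses at a terminal position; elsewhere, the mover wins exactly when some move hands the opponent an L position.
n=0: no move → L
n=1: W (go to 0, an L position)
n=2: W (go to 0, an L position)
n=3: L (options 2(W), 1(W) are all W)
n=4: W (go to 3, an L position)
n=5: W (go to 3, an L position)
n=6: L (options 5(W), 4(W), 2(W) are all W)
n=7: W (go to 6, an L position)
n=8: W (go to 6, an L position)
n=9: L (options 8(W), 7(W), 5(W), 1(W) are all W)
n=10: W (go to 9, an L position)
n=11: W (go to 9, an L position)
n=12: L (options 11(W), 10(W), 8(W), 4(W) are all W)
n=13: W (go to 12, an L position)
n=14: W (go to 12, an L position)
n=15: L (options 14(W), 13(W), 11(W), 7(W) are all W)
n=16: W (go to 15, an L position)
n=17: W (go to 15, an L position)
n=18: L (options 17(W), 16(W), 14(W), 10(W) are all W)
n=19: W (go to 18, an L position)
n=20: W (go to 18, an L position)
n=21: L (options 20(W), 19(W), 17(W), 13(W) are all W)
n=22: W (go to 21, an L position)
n=23: W (go to 21, an L position)
n=24: L (options 23(W), 22(W), 20(W), 16(W) are all W)
n=25: W (go to 24, an L position)
n=26: W (go to 24, an L position)
n=27: L (options 26(W), 25(W), 23(W), 19(W) are all W)
n=28: W (go to 27, an L position)
n=29: W (go to 27, an L position)
n=30: L (options 29(W), 28(W), 26(W), 22(W) are all W)
n=31: W (go to 30, an L position)
Reading off the rows marked L gives the requested list; there are 11 such values of n.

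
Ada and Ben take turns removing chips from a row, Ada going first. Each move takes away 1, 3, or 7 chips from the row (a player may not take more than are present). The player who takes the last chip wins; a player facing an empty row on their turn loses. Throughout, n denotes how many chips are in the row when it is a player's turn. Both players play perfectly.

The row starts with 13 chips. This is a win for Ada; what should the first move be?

Remove 1, leaving 12.

Classify positions by backward induction: terminal positions (no move available) are L. From any other position, the mover wins iff some move reaches an L.
n=0: no move → L
n=1: W (go to 0, an L position)
n=2: L (sole option 1(W) is W)
n=3: W (go to 2, an L position)
n=4: L (options 3(W), 1(W) are all W)
n=5: W (go to 4, an L position)
n=6: L (options 5(W), 3(W) are all W)
n=7: W (go to 6, an L position)
n=8: L (options 7(W), 5(W), 1(W) are all W)
n=9: W (go to 8, an L position)
n=10: L (options 9(W), 7(W), 3(W) are all W)
n=11: W (go to 10, an L position)
n=12: L (options 11(W), 9(W), 5(W) are all W)
n=13: W (go to 12, an L position)
From 13, the L positions reachable in one move are: 12, 10, 6. Any move reaching one of these is winning.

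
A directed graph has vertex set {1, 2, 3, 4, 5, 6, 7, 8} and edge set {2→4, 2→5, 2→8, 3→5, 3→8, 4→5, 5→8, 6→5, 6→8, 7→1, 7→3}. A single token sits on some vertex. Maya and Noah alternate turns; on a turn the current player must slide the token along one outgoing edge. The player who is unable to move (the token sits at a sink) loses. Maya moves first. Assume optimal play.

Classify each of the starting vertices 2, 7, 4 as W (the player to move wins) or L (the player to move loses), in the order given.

Build the W/L table. Terminal = L. A non-terminal position is W if it has a move to some L; otherwise it is L.
Every edge goes from a vertex to one that appears earlier in the order 1, 8, 5, 4, 3, 2, 7, 6, so processing vertices in that order labels each vertex after all of its successors.
1: no outgoing edge → L
8: no outgoing edge → L
5: reaches L-position 8 → W
4: only reaches 5(W), which is W → L
3: reaches L-position 8 → W
2: reaches L-position 4 → W
7: reaches L-position 1 → W
6: reaches L-position 8 → W

2: W, 7: W, 4: L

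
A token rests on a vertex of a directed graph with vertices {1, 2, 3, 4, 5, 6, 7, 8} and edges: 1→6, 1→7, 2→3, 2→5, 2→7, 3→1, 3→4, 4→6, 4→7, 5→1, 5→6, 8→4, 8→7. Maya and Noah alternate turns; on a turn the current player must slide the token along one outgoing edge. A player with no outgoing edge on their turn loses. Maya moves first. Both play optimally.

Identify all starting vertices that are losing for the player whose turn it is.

3, 6, 7

Compute win/loss labels from the base case upward. A position with no move is L. Any other position is W if it can reach an L in one move, else L.
Every edge goes from a vertex to one that appears earlier in the order 6, 7, 1, 4, 5, 3, 8, 2, so processing vertices in that order labels each vertex after all of its successors.
6: no outgoing edge → L
7: no outgoing edge → L
1: W (go to 7, an L position)
4: W (go to 7, an L position)
5: W (go to 6, an L position)
3: L (options 4(W), 1(W) are all W)
8: W (go to 7, an L position)
2: W (go to 3, an L position)
The losing starting vertices are exactly the entries labelled L in this table (3 of them).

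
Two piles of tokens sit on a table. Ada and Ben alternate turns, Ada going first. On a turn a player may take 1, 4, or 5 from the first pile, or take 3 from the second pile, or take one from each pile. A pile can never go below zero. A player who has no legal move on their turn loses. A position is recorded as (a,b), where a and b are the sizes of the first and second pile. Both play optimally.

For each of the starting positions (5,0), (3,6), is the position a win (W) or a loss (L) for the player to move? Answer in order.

Work bottom-up. With no move the player to move loses. Otherwise the position is W if at least one move leads to an L position for the opponent, and L if every move leads to a W.
No move ever increases a pile, so every position that can arise here has a ≤ 5 and b ≤ 6; it is enough to label the cells with 0 ≤ a ≤ 5 and 0 ≤ b ≤ 6.
Every move lowers a or b (never raises either), so fill the grid row by row in increasing a, and left to right within a row: each cell's successors are then already labelled.
      b=0  b=1  b=2  b=3  b=4  b=5  b=6
a=0:    L    L    L    W    W    W    L
a=1:    W    W    W    W    L    L    W
a=2:    L    L    L    W    W    W    W
a=3:    W    W    W    W    L    L    L
a=4:    W    W    W    L    W    W    W
a=5:    W    W    W    W    W    W    W
Cells with no legal move (terminal, hence L): (0,0), (0,1), (0,2).
The remaining L cells, each justified by listing all of its moves:
(0,6): the only move is to (0,3)(W), a W ⇒ L
(1,4): moves to (0,4)(W), (1,1)(W), (0,3)(W); every one is W ⇒ L
(1,5): moves to (0,5)(W), (1,2)(W), (0,4)(W); every one is W ⇒ L
(2,0): the only move is to (1,0)(W), a W ⇒ L
(2,1): moves to (1,1)(W), (1,0)(W); every one is W ⇒ L
(2,2): moves to (1,2)(W), (1,1)(W); every one is W ⇒ L
(3,4): moves to (2,4)(W), (3,1)(W), (2,3)(W); every one is W ⇒ L
(3,5): moves to (2,5)(W), (3,2)(W), (2,4)(W); every one is W ⇒ L
(3,6): moves to (2,6)(W), (3,3)(W), (2,5)(W); every one is W ⇒ L
(4,3): moves to (3,3)(W), (0,3)(W), (4,0)(W), (3,2)(W); every one is W ⇒ L
Every other cell has at least one move into one of the L cells above, so it is W.
(5,0): the move to (0,0) reaches an L cell, so W
(3,6): one of the L cells justified above, so L

(5,0): W, (3,6): L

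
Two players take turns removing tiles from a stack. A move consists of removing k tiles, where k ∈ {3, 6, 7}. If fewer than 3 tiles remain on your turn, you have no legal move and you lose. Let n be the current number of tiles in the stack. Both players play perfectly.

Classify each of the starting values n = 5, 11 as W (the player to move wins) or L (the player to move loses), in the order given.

Compute win/loss labels from the base case upward. A position with no move is L. Any other position is W if it can reach an L in one move, else L.
n=0: no move → L
n=1: no move → L
n=2: no move → L
n=3: W (go to 0, an L position)
n=4: W (go to 1, an L position)
n=5: W (go to 2, an L position)
n=6: W (go to 0, an L position)
n=7: W (go to 1, an L position)
n=8: W (go to 2, an L position)
n=9: W (go to 2, an L position)
n=10: L (options 7(W), 4(W), 3(W) are all W)
n=11: L (options 8(W), 5(W), 4(W) are all W)

5: W, 11: L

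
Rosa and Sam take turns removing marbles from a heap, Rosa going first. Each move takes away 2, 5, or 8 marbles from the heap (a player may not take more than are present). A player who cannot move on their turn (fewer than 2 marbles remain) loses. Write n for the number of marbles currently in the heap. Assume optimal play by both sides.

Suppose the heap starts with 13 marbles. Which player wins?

Rosa wins.

Classify positions by backward induction: terminal positions (no move available) are L. From any other position, the mover wins iff some move reaches an L.
n=0: no move → L
n=1: no move → L
n=2: can move to 0, which is L ⇒ W
n=3: can move to 1, which is L ⇒ W
n=4: the only move is to 2(W), a W ⇒ L
n=5: can move to 0, which is L ⇒ W
n=6: can move to 4, which is L ⇒ W
n=7: moves to 5(W), 2(W); every one is W ⇒ L
n=8: can move to 0, which is L ⇒ W
n=9: can move to 7, which is L ⇒ W
n=10: moves to 8(W), 5(W), 2(W); every one is W ⇒ L
n=11: moves to 9(W), 6(W), 3(W); every one is W ⇒ L
n=12: can move to 10, which is L ⇒ W
n=13: can move to 11, which is L ⇒ W
The starting position 13 is W: Rosa should remove 2, leaving 11, handing over an L position.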